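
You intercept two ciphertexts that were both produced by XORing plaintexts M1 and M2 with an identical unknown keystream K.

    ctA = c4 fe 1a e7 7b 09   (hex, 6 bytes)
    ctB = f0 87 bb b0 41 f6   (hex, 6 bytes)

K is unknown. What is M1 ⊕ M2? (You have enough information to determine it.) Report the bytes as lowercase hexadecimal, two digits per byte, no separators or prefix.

ctA ⊕ ctB = (M1 ⊕ K) ⊕ (M2 ⊕ K) = M1 ⊕ M2 — the shared key cancels under XOR.
c4 ^ f0 = 34
fe ^ 87 = 79
1a ^ bb = a1
e7 ^ b0 = 57
7b ^ 41 = 3a
09 ^ f6 = ff

3479a1573aff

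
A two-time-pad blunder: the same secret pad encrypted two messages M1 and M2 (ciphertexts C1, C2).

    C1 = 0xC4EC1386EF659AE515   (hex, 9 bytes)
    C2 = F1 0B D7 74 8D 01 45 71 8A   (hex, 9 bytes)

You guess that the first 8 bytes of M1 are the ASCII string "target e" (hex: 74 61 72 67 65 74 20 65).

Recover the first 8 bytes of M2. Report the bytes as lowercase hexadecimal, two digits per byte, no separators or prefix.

First, C1 ⊕ C2 = (M1 ⊕ K) ⊕ (M2 ⊕ K) = M1 ⊕ M2, so the key drops out. Then M2 = (M1 ⊕ M2) ⊕ M1 over the first 8 bytes.
byte 0: (c4 ⊕ f1) ⊕ 74 = 35 ⊕ 74 = 41
byte 1: (ec ⊕ 0b) ⊕ 61 = e7 ⊕ 61 = 86
byte 2: (13 ⊕ d7) ⊕ 72 = c4 ⊕ 72 = b6
byte 3: (86 ⊕ 74) ⊕ 67 = f2 ⊕ 67 = 95
byte 4: (ef ⊕ 8d) ⊕ 65 = 62 ⊕ 65 = 07
byte 5: (65 ⊕ 01) ⊕ 74 = 64 ⊕ 74 = 10
byte 6: (9a ⊕ 45) ⊕ 20 = df ⊕ 20 = ff
byte 7: (e5 ⊕ 71) ⊕ 65 = 94 ⊕ 65 = f1

4186b6950710fff1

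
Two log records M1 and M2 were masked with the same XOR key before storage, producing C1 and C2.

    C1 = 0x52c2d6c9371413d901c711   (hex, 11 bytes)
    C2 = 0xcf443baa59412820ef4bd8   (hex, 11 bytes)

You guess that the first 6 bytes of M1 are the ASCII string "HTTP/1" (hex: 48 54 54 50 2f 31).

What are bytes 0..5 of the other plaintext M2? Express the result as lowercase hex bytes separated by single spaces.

First, C1 ⊕ C2 = (M1 ⊕ K) ⊕ (M2 ⊕ K) = M1 ⊕ M2, so the key drops out. Then M2 = (M1 ⊕ M2) ⊕ M1 over the first 6 bytes.
byte 0: (52 ⊕ cf) ⊕ 48 = 9d ⊕ 48 = d5
byte 1: (c2 ⊕ 44) ⊕ 54 = 86 ⊕ 54 = d2
byte 2: (d6 ⊕ 3b) ⊕ 54 = ed ⊕ 54 = b9
byte 3: (c9 ⊕ aa) ⊕ 50 = 63 ⊕ 50 = 33
byte 4: (37 ⊕ 59) ⊕ 2f = 6e ⊕ 2f = 41
byte 5: (14 ⊕ 41) ⊕ 31 = 55 ⊕ 31 = 64

d5 d2 b9 33 41 64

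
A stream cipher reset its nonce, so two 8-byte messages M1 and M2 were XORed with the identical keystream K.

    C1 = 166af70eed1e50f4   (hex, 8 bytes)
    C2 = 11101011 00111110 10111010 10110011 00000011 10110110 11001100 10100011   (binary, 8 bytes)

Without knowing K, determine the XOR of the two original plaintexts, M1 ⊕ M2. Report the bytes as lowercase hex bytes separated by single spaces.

C1 ⊕ C2 = (M1 ⊕ K) ⊕ (M2 ⊕ K) = M1 ⊕ M2 — the shared key cancels under XOR.
 22 xor 235 = 253
106 xor  62 =  84
247 xor 186 =  77
 14 xor 179 = 189
237 xor   3 = 238
 30 xor 182 = 168
 80 xor 204 = 156
244 xor 163 =  87

fd 54 4d bd ee a8 9c 57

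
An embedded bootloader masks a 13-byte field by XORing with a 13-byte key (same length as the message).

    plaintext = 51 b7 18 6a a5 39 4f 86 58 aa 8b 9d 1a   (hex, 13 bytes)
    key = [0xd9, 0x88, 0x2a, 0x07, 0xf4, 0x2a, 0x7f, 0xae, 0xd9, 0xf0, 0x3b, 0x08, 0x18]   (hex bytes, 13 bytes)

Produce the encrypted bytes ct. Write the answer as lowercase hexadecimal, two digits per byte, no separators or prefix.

byte 0: 51 XOR d9 = 88
byte 1: b7 XOR 88 = 3f
byte 2: 18 XOR 2a = 32
byte 3: 6a XOR 07 = 6d
byte 4: a5 XOR f4 = 51
byte 5: 39 XOR 2a = 13
byte 6: 4f XOR 7f = 30
byte 7: 86 XOR ae = 28
byte 8: 58 XOR d9 = 81
byte 9: aa XOR f0 = 5a
byte 10: 8b XOR 3b = b0
byte 11: 9d XOR 08 = 95
byte 12: 1a XOR 18 = 02

883f326d51133028815ab09502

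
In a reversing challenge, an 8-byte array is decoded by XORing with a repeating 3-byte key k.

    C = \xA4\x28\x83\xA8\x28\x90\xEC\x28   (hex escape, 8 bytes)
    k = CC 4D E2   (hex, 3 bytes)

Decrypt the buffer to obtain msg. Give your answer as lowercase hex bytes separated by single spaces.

68 65 61 64 65 72 20 65

The 3-byte key repeats, so the effective keystream is cc 4d e2 cc 4d e2 cc 4d.
byte 0: a4 xor cc = 68
byte 1: 28 xor 4d = 65
byte 2: 83 xor e2 = 61
byte 3: a8 xor cc = 64
byte 4: 28 xor 4d = 65
byte 5: 90 xor e2 = 72
byte 6: ec xor cc = 20
byte 7: 28 xor 4d = 65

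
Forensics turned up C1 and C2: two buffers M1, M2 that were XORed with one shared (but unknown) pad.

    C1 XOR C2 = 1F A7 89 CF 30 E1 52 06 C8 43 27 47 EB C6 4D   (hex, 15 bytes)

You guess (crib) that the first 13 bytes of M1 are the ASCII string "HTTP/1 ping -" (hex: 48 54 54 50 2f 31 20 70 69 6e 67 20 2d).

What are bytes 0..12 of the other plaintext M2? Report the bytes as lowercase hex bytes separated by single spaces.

57 f3 dd 9f 1f d0 72 76 a1 2d 40 67 c6

Since C1 ⊕ C2 = M1 ⊕ M2, XORing with the guessed M1 bytes yields the corresponding M2 bytes: M2 = (C1 ⊕ C2) ⊕ M1.
byte 0: 1f XOR 48 = 57
byte 1: a7 XOR 54 = f3
byte 2: 89 XOR 54 = dd
byte 3: cf XOR 50 = 9f
byte 4: 30 XOR 2f = 1f
byte 5: e1 XOR 31 = d0
byte 6: 52 XOR 20 = 72
byte 7: 06 XOR 70 = 76
byte 8: c8 XOR 69 = a1
byte 9: 43 XOR 6e = 2d
byte 10: 27 XOR 67 = 40
byte 11: 47 XOR 20 = 67
byte 12: eb XOR 2d = c6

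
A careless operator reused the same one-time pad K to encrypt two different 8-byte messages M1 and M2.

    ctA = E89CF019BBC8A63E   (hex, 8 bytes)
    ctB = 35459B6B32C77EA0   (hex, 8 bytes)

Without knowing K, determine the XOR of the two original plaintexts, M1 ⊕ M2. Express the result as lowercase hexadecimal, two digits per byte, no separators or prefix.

ctA ⊕ ctB = (M1 ⊕ K) ⊕ (M2 ⊕ K) = M1 ⊕ M2 — the shared key cancels under XOR.
e8 ⊕ 35 = dd
9c ⊕ 45 = d9
f0 ⊕ 9b = 6b
19 ⊕ 6b = 72
bb ⊕ 32 = 89
c8 ⊕ c7 = 0f
a6 ⊕ 7e = d8
3e ⊕ a0 = 9e

ddd96b72890fd89e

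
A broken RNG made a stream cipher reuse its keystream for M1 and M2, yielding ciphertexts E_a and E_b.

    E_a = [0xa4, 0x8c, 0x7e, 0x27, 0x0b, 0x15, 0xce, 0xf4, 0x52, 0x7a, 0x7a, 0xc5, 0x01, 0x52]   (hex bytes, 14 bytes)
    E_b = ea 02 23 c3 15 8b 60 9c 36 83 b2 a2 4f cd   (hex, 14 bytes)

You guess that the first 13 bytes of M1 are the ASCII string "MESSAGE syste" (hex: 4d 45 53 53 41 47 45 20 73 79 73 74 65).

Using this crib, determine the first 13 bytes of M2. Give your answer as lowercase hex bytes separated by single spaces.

03 cb 0e b7 5f d9 eb 48 17 80 bb 13 2b

First, E_a ⊕ E_b = (M1 ⊕ K) ⊕ (M2 ⊕ K) = M1 ⊕ M2, so the key drops out. Then M2 = (M1 ⊕ M2) ⊕ M1 over the first 13 bytes.
byte 0: (a4 ^ ea) ^ 4d = 4e ^ 4d = 03
byte 1: (8c ^ 02) ^ 45 = 8e ^ 45 = cb
byte 2: (7e ^ 23) ^ 53 = 5d ^ 53 = 0e
byte 3: (27 ^ c3) ^ 53 = e4 ^ 53 = b7
byte 4: (0b ^ 15) ^ 41 = 1e ^ 41 = 5f
byte 5: (15 ^ 8b) ^ 47 = 9e ^ 47 = d9
byte 6: (ce ^ 60) ^ 45 = ae ^ 45 = eb
byte 7: (f4 ^ 9c) ^ 20 = 68 ^ 20 = 48
byte 8: (52 ^ 36) ^ 73 = 64 ^ 73 = 17
byte 9: (7a ^ 83) ^ 79 = f9 ^ 79 = 80
byte 10: (7a ^ b2) ^ 73 = c8 ^ 73 = bb
byte 11: (c5 ^ a2) ^ 74 = 67 ^ 74 = 13
byte 12: (01 ^ 4f) ^ 65 = 4e ^ 65 = 2b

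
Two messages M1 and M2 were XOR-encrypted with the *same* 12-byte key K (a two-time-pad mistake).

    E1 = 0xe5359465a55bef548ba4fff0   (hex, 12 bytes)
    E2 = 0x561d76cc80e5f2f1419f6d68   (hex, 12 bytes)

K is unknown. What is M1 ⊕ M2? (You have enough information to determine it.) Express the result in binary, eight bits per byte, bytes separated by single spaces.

E1 ⊕ E2 = (M1 ⊕ K) ⊕ (M2 ⊕ K) = M1 ⊕ M2 — the shared key cancels under XOR.
byte 0: e5 ⊕ 56 = b3
byte 1: 35 ⊕ 1d = 28
byte 2: 94 ⊕ 76 = e2
byte 3: 65 ⊕ cc = a9
byte 4: a5 ⊕ 80 = 25
byte 5: 5b ⊕ e5 = be
byte 6: ef ⊕ f2 = 1d
byte 7: 54 ⊕ f1 = a5
byte 8: 8b ⊕ 41 = ca
byte 9: a4 ⊕ 9f = 3b
byte 10: ff ⊕ 6d = 92
byte 11: f0 ⊕ 68 = 98

10110011 00101000 11100010 10101001 00100101 10111110 00011101 10100101 11001010 00111011 10010010 10011000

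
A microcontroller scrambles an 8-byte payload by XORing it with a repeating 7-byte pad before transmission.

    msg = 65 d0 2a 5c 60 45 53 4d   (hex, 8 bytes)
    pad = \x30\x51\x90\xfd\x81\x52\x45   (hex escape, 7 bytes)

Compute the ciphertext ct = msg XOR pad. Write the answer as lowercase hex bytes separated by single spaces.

55 81 ba a1 e1 17 16 7d

The 7-byte key repeats, so the effective keystream is 30 51 90 fd 81 52 45 30.
byte 0: 65 ^ 30 = 55
byte 1: d0 ^ 51 = 81
byte 2: 2a ^ 90 = ba
byte 3: 5c ^ fd = a1
byte 4: 60 ^ 81 = e1
byte 5: 45 ^ 52 = 17
byte 6: 53 ^ 45 = 16
byte 7: 4d ^ 30 = 7d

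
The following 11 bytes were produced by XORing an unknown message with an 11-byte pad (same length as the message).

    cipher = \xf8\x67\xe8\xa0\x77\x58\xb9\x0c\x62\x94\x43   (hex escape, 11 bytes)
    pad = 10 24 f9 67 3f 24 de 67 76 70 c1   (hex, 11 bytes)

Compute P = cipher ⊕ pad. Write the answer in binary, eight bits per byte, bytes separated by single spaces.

11101000 01000011 00010001 11000111 01001000 01111100 01100111 01101011 00010100 11100100 10000010

11111000 XOR 00010000 = 11101000
01100111 XOR 00100100 = 01000011
11101000 XOR 11111001 = 00010001
10100000 XOR 01100111 = 11000111
01110111 XOR 00111111 = 01001000
01011000 XOR 00100100 = 01111100
10111001 XOR 11011110 = 01100111
00001100 XOR 01100111 = 01101011
01100010 XOR 01110110 = 00010100
10010100 XOR 01110000 = 11100100
01000011 XOR 11000001 = 10000010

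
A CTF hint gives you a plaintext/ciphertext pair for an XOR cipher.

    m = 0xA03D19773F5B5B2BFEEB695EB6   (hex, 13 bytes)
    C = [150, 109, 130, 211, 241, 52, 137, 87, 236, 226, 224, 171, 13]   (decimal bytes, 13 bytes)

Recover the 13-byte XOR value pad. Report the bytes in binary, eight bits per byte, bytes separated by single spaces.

Since C = m ⊕ pad, XORing both sides with m gives pad = m ⊕ C.
a0 xor 96 = 36
3d xor 6d = 50
19 xor 82 = 9b
77 xor d3 = a4
3f xor f1 = ce
5b xor 34 = 6f
5b xor 89 = d2
2b xor 57 = 7c
fe xor ec = 12
eb xor e2 = 09
69 xor e0 = 89
5e xor ab = f5
b6 xor 0d = bb

00110110 01010000 10011011 10100100 11001110 01101111 11010010 01111100 00010010 00001001 10001001 11110101 10111011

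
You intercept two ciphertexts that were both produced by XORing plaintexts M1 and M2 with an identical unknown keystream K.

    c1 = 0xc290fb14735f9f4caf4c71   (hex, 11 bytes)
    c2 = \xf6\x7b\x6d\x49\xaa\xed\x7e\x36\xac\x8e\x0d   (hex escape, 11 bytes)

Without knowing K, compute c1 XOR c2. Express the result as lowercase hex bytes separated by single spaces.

c1 ⊕ c2 = (M1 ⊕ K) ⊕ (M2 ⊕ K) = M1 ⊕ M2 — the shared key cancels under XOR.
byte 0: 194 ^ 246 =  52
byte 1: 144 ^ 123 = 235
byte 2: 251 ^ 109 = 150
byte 3:  20 ^  73 =  93
byte 4: 115 ^ 170 = 217
byte 5:  95 ^ 237 = 178
byte 6: 159 ^ 126 = 225
byte 7:  76 ^  54 = 122
byte 8: 175 ^ 172 =   3
byte 9:  76 ^ 142 = 194
byte 10: 113 ^  13 = 124

34 eb 96 5d d9 b2 e1 7a 03 c2 7c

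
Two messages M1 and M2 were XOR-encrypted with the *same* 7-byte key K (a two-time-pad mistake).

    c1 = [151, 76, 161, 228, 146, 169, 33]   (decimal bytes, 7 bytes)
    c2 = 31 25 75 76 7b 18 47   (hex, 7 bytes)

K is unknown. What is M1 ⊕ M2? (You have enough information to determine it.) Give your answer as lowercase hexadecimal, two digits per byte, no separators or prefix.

c1 ⊕ c2 = (M1 ⊕ K) ⊕ (M2 ⊕ K) = M1 ⊕ M2 — the shared key cancels under XOR.
10010111 ⊕ 00110001 = 10100110
01001100 ⊕ 00100101 = 01101001
10100001 ⊕ 01110101 = 11010100
11100100 ⊕ 01110110 = 10010010
10010010 ⊕ 01111011 = 11101001
10101001 ⊕ 00011000 = 10110001
00100001 ⊕ 01000111 = 01100110

a669d492e9b166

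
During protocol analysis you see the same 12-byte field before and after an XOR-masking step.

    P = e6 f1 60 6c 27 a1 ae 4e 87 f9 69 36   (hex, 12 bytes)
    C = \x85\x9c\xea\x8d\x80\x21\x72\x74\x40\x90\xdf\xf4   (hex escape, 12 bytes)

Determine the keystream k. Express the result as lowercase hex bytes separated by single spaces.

Since C = P ⊕ k, XORing both sides with P gives k = P ⊕ C.
230 ⊕ 133 =  99
241 ⊕ 156 = 109
 96 ⊕ 234 = 138
108 ⊕ 141 = 225
 39 ⊕ 128 = 167
161 ⊕  33 = 128
174 ⊕ 114 = 220
 78 ⊕ 116 =  58
135 ⊕  64 = 199
249 ⊕ 144 = 105
105 ⊕ 223 = 182
 54 ⊕ 244 = 194

63 6d 8a e1 a7 80 dc 3a c7 69 b6 c2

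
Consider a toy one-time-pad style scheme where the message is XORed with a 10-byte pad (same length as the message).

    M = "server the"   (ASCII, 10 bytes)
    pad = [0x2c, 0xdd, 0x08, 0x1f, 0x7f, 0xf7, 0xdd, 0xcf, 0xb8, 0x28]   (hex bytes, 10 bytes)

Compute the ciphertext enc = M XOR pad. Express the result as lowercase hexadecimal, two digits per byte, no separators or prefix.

XOR is its own inverse, so applying the key byte-wise gives the result directly.
01110011 ⊕ 00101100 = 01011111
01100101 ⊕ 11011101 = 10111000
01110010 ⊕ 00001000 = 01111010
01110110 ⊕ 00011111 = 01101001
01100101 ⊕ 01111111 = 00011010
01110010 ⊕ 11110111 = 10000101
00100000 ⊕ 11011101 = 11111101
01110100 ⊕ 11001111 = 10111011
01101000 ⊕ 10111000 = 11010000
01100101 ⊕ 00101000 = 01001101

5fb87a691a85fdbbd04d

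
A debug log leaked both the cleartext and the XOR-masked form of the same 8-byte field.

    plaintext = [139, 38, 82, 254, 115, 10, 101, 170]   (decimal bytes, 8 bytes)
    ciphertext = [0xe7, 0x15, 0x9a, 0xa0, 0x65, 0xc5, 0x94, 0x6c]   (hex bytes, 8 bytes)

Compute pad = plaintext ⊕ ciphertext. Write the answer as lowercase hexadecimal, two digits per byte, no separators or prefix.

Since ciphertext = plaintext ⊕ pad, XORing both sides with plaintext gives pad = plaintext ⊕ ciphertext.
byte 0: 8b ^ e7 = 6c
byte 1: 26 ^ 15 = 33
byte 2: 52 ^ 9a = c8
byte 3: fe ^ a0 = 5e
byte 4: 73 ^ 65 = 16
byte 5: 0a ^ c5 = cf
byte 6: 65 ^ 94 = f1
byte 7: aa ^ 6c = c6

6c33c85e16cff1c6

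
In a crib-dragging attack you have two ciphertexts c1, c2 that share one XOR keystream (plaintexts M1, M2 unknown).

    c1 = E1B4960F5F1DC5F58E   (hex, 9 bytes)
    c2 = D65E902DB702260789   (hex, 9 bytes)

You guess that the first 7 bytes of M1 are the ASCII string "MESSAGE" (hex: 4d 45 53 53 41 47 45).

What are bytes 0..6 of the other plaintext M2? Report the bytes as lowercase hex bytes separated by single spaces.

First, c1 ⊕ c2 = (M1 ⊕ K) ⊕ (M2 ⊕ K) = M1 ⊕ M2, so the key drops out. Then M2 = (M1 ⊕ M2) ⊕ M1 over the first 7 bytes.
byte 0: (e1 ^ d6) ^ 4d = 37 ^ 4d = 7a
byte 1: (b4 ^ 5e) ^ 45 = ea ^ 45 = af
byte 2: (96 ^ 90) ^ 53 = 06 ^ 53 = 55
byte 3: (0f ^ 2d) ^ 53 = 22 ^ 53 = 71
byte 4: (5f ^ b7) ^ 41 = e8 ^ 41 = a9
byte 5: (1d ^ 02) ^ 47 = 1f ^ 47 = 58
byte 6: (c5 ^ 26) ^ 45 = e3 ^ 45 = a6

7a af 55 71 a9 58 a6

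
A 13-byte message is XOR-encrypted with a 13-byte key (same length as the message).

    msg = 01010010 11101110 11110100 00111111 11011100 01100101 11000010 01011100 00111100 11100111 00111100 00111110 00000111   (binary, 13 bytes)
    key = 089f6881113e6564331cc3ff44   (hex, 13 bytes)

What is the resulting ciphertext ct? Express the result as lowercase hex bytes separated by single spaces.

XOR is its own inverse, so applying the key byte-wise gives the result directly.
52 ⊕ 08 = 5a
ee ⊕ 9f = 71
f4 ⊕ 68 = 9c
3f ⊕ 81 = be
dc ⊕ 11 = cd
65 ⊕ 3e = 5b
c2 ⊕ 65 = a7
5c ⊕ 64 = 38
3c ⊕ 33 = 0f
e7 ⊕ 1c = fb
3c ⊕ c3 = ff
3e ⊕ ff = c1
07 ⊕ 44 = 43

5a 71 9c be cd 5b a7 38 0f fb ff c1 43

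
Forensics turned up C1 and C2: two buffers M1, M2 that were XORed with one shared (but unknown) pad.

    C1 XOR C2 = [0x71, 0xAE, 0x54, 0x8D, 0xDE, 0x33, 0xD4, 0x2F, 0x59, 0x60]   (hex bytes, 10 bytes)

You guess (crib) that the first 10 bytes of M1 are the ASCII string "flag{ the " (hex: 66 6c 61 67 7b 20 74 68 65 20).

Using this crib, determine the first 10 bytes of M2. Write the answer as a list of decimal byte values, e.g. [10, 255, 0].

Since C1 ⊕ C2 = M1 ⊕ M2, XORing with the guessed M1 bytes yields the corresponding M2 bytes: M2 = (C1 ⊕ C2) ⊕ M1.
71 ^ 66 = 17
ae ^ 6c = c2
54 ^ 61 = 35
8d ^ 67 = ea
de ^ 7b = a5
33 ^ 20 = 13
d4 ^ 74 = a0
2f ^ 68 = 47
59 ^ 65 = 3c
60 ^ 20 = 40

[23, 194, 53, 234, 165, 19, 160, 71, 60, 64]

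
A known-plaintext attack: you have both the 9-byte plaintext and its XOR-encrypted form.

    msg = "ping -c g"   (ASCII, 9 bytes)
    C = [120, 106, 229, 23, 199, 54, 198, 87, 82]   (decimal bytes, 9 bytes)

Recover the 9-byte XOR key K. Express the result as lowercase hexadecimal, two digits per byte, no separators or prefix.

Since C = msg ⊕ K, XORing both sides with msg gives K = msg ⊕ C.
byte 0: 70 xor 78 = 08
byte 1: 69 xor 6a = 03
byte 2: 6e xor e5 = 8b
byte 3: 67 xor 17 = 70
byte 4: 20 xor c7 = e7
byte 5: 2d xor 36 = 1b
byte 6: 63 xor c6 = a5
byte 7: 20 xor 57 = 77
byte 8: 67 xor 52 = 35

08038b70e71ba57735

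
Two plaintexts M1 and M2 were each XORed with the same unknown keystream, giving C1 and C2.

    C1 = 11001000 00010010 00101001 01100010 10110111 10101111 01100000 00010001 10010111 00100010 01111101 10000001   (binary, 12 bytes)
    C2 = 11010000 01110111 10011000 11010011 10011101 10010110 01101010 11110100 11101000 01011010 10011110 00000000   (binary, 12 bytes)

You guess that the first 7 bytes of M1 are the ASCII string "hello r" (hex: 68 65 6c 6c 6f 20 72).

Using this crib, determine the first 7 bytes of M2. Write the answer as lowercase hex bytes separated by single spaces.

First, C1 ⊕ C2 = (M1 ⊕ K) ⊕ (M2 ⊕ K) = M1 ⊕ M2, so the key drops out. Then M2 = (M1 ⊕ M2) ⊕ M1 over the first 7 bytes.
byte 0: (c8 ⊕ d0) ⊕ 68 = 18 ⊕ 68 = 70
byte 1: (12 ⊕ 77) ⊕ 65 = 65 ⊕ 65 = 00
byte 2: (29 ⊕ 98) ⊕ 6c = b1 ⊕ 6c = dd
byte 3: (62 ⊕ d3) ⊕ 6c = b1 ⊕ 6c = dd
byte 4: (b7 ⊕ 9d) ⊕ 6f = 2a ⊕ 6f = 45
byte 5: (af ⊕ 96) ⊕ 20 = 39 ⊕ 20 = 19
byte 6: (60 ⊕ 6a) ⊕ 72 = 0a ⊕ 72 = 78

70 00 dd dd 45 19 78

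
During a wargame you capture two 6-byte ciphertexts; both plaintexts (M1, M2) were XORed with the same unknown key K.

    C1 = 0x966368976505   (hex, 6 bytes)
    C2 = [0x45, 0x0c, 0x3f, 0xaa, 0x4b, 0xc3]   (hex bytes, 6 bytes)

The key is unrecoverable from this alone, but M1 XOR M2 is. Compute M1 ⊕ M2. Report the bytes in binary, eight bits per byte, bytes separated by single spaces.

C1 ⊕ C2 = (M1 ⊕ K) ⊕ (M2 ⊕ K) = M1 ⊕ M2 — the shared key cancels under XOR.
96 xor 45 = d3
63 xor 0c = 6f
68 xor 3f = 57
97 xor aa = 3d
65 xor 4b = 2e
05 xor c3 = c6

11010011 01101111 01010111 00111101 00101110 11000110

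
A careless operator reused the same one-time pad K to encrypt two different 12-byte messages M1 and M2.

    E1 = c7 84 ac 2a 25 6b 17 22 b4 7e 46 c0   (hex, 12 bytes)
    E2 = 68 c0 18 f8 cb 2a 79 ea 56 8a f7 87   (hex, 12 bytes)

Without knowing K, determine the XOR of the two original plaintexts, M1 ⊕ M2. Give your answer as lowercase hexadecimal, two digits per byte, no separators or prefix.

E1 ⊕ E2 = (M1 ⊕ K) ⊕ (M2 ⊕ K) = M1 ⊕ M2 — the shared key cancels under XOR.
11000111 ⊕ 01101000 = 10101111
10000100 ⊕ 11000000 = 01000100
10101100 ⊕ 00011000 = 10110100
00101010 ⊕ 11111000 = 11010010
00100101 ⊕ 11001011 = 11101110
01101011 ⊕ 00101010 = 01000001
00010111 ⊕ 01111001 = 01101110
00100010 ⊕ 11101010 = 11001000
10110100 ⊕ 01010110 = 11100010
01111110 ⊕ 10001010 = 11110100
01000110 ⊕ 11110111 = 10110001
11000000 ⊕ 10000111 = 01000111

af44b4d2ee416ec8e2f4b147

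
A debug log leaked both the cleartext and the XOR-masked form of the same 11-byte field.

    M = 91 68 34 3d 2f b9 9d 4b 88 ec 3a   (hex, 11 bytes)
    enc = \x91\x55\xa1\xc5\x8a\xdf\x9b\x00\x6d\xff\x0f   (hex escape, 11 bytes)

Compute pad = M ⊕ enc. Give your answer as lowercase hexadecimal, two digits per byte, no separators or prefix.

003d95f8a566064be51335

Since enc = M ⊕ pad, XORing both sides with M gives pad = M ⊕ enc.
145 xor 145 =   0
104 xor  85 =  61
 52 xor 161 = 149
 61 xor 197 = 248
 47 xor 138 = 165
185 xor 223 = 102
157 xor 155 =   6
 75 xor   0 =  75
136 xor 109 = 229
236 xor 255 =  19
 58 xor  15 =  53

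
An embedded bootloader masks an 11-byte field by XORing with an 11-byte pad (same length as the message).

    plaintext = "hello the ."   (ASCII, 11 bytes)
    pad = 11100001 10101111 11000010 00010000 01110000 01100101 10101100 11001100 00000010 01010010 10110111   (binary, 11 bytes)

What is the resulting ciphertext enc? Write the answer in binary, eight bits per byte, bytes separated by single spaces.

10001001 11001010 10101110 01111100 00011111 01000101 11011000 10100100 01100111 01110010 10011001

XOR is its own inverse, so applying the key byte-wise gives the result directly.
byte 0: 68 xor e1 = 89
byte 1: 65 xor af = ca
byte 2: 6c xor c2 = ae
byte 3: 6c xor 10 = 7c
byte 4: 6f xor 70 = 1f
byte 5: 20 xor 65 = 45
byte 6: 74 xor ac = d8
byte 7: 68 xor cc = a4
byte 8: 65 xor 02 = 67
byte 9: 20 xor 52 = 72
byte 10: 2e xor b7 = 99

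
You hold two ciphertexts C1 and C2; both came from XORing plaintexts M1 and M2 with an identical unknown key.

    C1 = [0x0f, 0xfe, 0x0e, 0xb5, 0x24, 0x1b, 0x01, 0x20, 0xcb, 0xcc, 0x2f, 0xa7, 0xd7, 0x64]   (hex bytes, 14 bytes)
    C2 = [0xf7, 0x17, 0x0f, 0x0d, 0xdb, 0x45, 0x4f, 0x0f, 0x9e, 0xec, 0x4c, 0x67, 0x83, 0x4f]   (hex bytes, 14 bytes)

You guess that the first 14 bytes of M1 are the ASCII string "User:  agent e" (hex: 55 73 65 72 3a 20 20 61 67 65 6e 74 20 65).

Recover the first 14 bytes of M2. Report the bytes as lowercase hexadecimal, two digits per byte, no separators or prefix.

First, C1 ⊕ C2 = (M1 ⊕ K) ⊕ (M2 ⊕ K) = M1 ⊕ M2, so the key drops out. Then M2 = (M1 ⊕ M2) ⊕ M1 over the first 14 bytes.
byte 0: (0f ⊕ f7) ⊕ 55 = f8 ⊕ 55 = ad
byte 1: (fe ⊕ 17) ⊕ 73 = e9 ⊕ 73 = 9a
byte 2: (0e ⊕ 0f) ⊕ 65 = 01 ⊕ 65 = 64
byte 3: (b5 ⊕ 0d) ⊕ 72 = b8 ⊕ 72 = ca
byte 4: (24 ⊕ db) ⊕ 3a = ff ⊕ 3a = c5
byte 5: (1b ⊕ 45) ⊕ 20 = 5e ⊕ 20 = 7e
byte 6: (01 ⊕ 4f) ⊕ 20 = 4e ⊕ 20 = 6e
byte 7: (20 ⊕ 0f) ⊕ 61 = 2f ⊕ 61 = 4e
byte 8: (cb ⊕ 9e) ⊕ 67 = 55 ⊕ 67 = 32
byte 9: (cc ⊕ ec) ⊕ 65 = 20 ⊕ 65 = 45
byte 10: (2f ⊕ 4c) ⊕ 6e = 63 ⊕ 6e = 0d
byte 11: (a7 ⊕ 67) ⊕ 74 = c0 ⊕ 74 = b4
byte 12: (d7 ⊕ 83) ⊕ 20 = 54 ⊕ 20 = 74
byte 13: (64 ⊕ 4f) ⊕ 65 = 2b ⊕ 65 = 4e

ad9a64cac57e6e4e32450db4744e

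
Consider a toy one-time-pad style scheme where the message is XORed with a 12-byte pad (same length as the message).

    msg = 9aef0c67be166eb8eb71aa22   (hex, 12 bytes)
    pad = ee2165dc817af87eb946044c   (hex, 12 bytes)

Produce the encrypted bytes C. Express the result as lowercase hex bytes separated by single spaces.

byte 0: 9a ⊕ ee = 74
byte 1: ef ⊕ 21 = ce
byte 2: 0c ⊕ 65 = 69
byte 3: 67 ⊕ dc = bb
byte 4: be ⊕ 81 = 3f
byte 5: 16 ⊕ 7a = 6c
byte 6: 6e ⊕ f8 = 96
byte 7: b8 ⊕ 7e = c6
byte 8: eb ⊕ b9 = 52
byte 9: 71 ⊕ 46 = 37
byte 10: aa ⊕ 04 = ae
byte 11: 22 ⊕ 4c = 6e

74 ce 69 bb 3f 6c 96 c6 52 37 ae 6e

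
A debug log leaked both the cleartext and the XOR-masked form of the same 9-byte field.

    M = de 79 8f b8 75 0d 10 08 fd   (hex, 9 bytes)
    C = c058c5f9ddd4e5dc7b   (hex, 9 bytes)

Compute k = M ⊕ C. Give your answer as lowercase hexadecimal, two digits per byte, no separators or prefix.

1e214a41a8d9f5d486

Since C = M ⊕ k, XORing both sides with M gives k = M ⊕ C.
byte 0: de ⊕ c0 = 1e
byte 1: 79 ⊕ 58 = 21
byte 2: 8f ⊕ c5 = 4a
byte 3: b8 ⊕ f9 = 41
byte 4: 75 ⊕ dd = a8
byte 5: 0d ⊕ d4 = d9
byte 6: 10 ⊕ e5 = f5
byte 7: 08 ⊕ dc = d4
byte 8: fd ⊕ 7b = 86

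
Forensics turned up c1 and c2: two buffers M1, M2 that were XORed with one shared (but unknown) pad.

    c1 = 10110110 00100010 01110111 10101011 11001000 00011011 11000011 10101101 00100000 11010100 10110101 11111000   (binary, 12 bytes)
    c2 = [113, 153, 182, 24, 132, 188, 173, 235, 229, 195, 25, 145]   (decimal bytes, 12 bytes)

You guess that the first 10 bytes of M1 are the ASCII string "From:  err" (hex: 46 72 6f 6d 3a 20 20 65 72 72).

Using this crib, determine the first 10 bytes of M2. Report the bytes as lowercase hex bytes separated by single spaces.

First, c1 ⊕ c2 = (M1 ⊕ K) ⊕ (M2 ⊕ K) = M1 ⊕ M2, so the key drops out. Then M2 = (M1 ⊕ M2) ⊕ M1 over the first 10 bytes.
byte 0: (b6 xor 71) xor 46 = c7 xor 46 = 81
byte 1: (22 xor 99) xor 72 = bb xor 72 = c9
byte 2: (77 xor b6) xor 6f = c1 xor 6f = ae
byte 3: (ab xor 18) xor 6d = b3 xor 6d = de
byte 4: (c8 xor 84) xor 3a = 4c xor 3a = 76
byte 5: (1b xor bc) xor 20 = a7 xor 20 = 87
byte 6: (c3 xor ad) xor 20 = 6e xor 20 = 4e
byte 7: (ad xor eb) xor 65 = 46 xor 65 = 23
byte 8: (20 xor e5) xor 72 = c5 xor 72 = b7
byte 9: (d4 xor c3) xor 72 = 17 xor 72 = 65

81 c9 ae de 76 87 4e 23 b7 65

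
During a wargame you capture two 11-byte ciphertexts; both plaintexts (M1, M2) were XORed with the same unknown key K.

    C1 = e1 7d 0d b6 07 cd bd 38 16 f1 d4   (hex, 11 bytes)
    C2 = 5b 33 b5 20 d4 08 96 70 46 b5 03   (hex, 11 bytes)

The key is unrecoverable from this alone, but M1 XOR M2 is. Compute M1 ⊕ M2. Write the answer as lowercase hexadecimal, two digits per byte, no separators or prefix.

C1 ⊕ C2 = (M1 ⊕ K) ⊕ (M2 ⊕ K) = M1 ⊕ M2 — the shared key cancels under XOR.
byte 0: e1 ⊕ 5b = ba
byte 1: 7d ⊕ 33 = 4e
byte 2: 0d ⊕ b5 = b8
byte 3: b6 ⊕ 20 = 96
byte 4: 07 ⊕ d4 = d3
byte 5: cd ⊕ 08 = c5
byte 6: bd ⊕ 96 = 2b
byte 7: 38 ⊕ 70 = 48
byte 8: 16 ⊕ 46 = 50
byte 9: f1 ⊕ b5 = 44
byte 10: d4 ⊕ 03 = d7

ba4eb896d3c52b485044d7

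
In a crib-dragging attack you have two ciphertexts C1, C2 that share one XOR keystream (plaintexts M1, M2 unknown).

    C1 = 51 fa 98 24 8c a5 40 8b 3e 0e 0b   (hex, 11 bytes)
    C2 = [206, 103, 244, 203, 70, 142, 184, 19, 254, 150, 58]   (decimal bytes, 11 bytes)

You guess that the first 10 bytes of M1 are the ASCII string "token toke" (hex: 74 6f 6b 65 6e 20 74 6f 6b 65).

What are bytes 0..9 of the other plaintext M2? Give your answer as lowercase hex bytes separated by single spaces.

eb f2 07 8a a4 0b 8c f7 ab fd

First, C1 ⊕ C2 = (M1 ⊕ K) ⊕ (M2 ⊕ K) = M1 ⊕ M2, so the key drops out. Then M2 = (M1 ⊕ M2) ⊕ M1 over the first 10 bytes.
byte 0: (51 ⊕ ce) ⊕ 74 = 9f ⊕ 74 = eb
byte 1: (fa ⊕ 67) ⊕ 6f = 9d ⊕ 6f = f2
byte 2: (98 ⊕ f4) ⊕ 6b = 6c ⊕ 6b = 07
byte 3: (24 ⊕ cb) ⊕ 65 = ef ⊕ 65 = 8a
byte 4: (8c ⊕ 46) ⊕ 6e = ca ⊕ 6e = a4
byte 5: (a5 ⊕ 8e) ⊕ 20 = 2b ⊕ 20 = 0b
byte 6: (40 ⊕ b8) ⊕ 74 = f8 ⊕ 74 = 8c
byte 7: (8b ⊕ 13) ⊕ 6f = 98 ⊕ 6f = f7
byte 8: (3e ⊕ fe) ⊕ 6b = c0 ⊕ 6b = ab
byte 9: (0e ⊕ 96) ⊕ 65 = 98 ⊕ 65 = fd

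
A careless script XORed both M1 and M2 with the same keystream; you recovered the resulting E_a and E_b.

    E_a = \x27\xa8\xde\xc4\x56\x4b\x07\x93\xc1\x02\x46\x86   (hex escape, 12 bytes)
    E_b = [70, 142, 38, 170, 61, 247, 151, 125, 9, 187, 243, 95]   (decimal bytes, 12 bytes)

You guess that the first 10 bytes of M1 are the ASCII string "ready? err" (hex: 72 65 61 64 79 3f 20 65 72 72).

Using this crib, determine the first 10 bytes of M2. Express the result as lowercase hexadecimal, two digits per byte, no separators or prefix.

First, E_a ⊕ E_b = (M1 ⊕ K) ⊕ (M2 ⊕ K) = M1 ⊕ M2, so the key drops out. Then M2 = (M1 ⊕ M2) ⊕ M1 over the first 10 bytes.
byte 0: (27 ⊕ 46) ⊕ 72 = 61 ⊕ 72 = 13
byte 1: (a8 ⊕ 8e) ⊕ 65 = 26 ⊕ 65 = 43
byte 2: (de ⊕ 26) ⊕ 61 = f8 ⊕ 61 = 99
byte 3: (c4 ⊕ aa) ⊕ 64 = 6e ⊕ 64 = 0a
byte 4: (56 ⊕ 3d) ⊕ 79 = 6b ⊕ 79 = 12
byte 5: (4b ⊕ f7) ⊕ 3f = bc ⊕ 3f = 83
byte 6: (07 ⊕ 97) ⊕ 20 = 90 ⊕ 20 = b0
byte 7: (93 ⊕ 7d) ⊕ 65 = ee ⊕ 65 = 8b
byte 8: (c1 ⊕ 09) ⊕ 72 = c8 ⊕ 72 = ba
byte 9: (02 ⊕ bb) ⊕ 72 = b9 ⊕ 72 = cb

1343990a1283b08bbacb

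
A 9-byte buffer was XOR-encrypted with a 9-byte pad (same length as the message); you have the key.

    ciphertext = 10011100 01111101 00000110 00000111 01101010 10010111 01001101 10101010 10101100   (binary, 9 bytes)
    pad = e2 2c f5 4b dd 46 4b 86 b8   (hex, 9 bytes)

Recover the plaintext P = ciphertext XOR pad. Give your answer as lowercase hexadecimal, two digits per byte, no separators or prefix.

byte 0: 9c ^ e2 = 7e
byte 1: 7d ^ 2c = 51
byte 2: 06 ^ f5 = f3
byte 3: 07 ^ 4b = 4c
byte 4: 6a ^ dd = b7
byte 5: 97 ^ 46 = d1
byte 6: 4d ^ 4b = 06
byte 7: aa ^ 86 = 2c
byte 8: ac ^ b8 = 14

7e51f34cb7d1062c14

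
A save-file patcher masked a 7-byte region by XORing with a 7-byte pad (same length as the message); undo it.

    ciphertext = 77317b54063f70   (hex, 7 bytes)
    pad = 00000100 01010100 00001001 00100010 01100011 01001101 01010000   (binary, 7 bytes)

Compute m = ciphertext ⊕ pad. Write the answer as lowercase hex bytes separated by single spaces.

119 xor   4 = 115
 49 xor  84 = 101
123 xor   9 = 114
 84 xor  34 = 118
  6 xor  99 = 101
 63 xor  77 = 114
112 xor  80 =  32

73 65 72 76 65 72 20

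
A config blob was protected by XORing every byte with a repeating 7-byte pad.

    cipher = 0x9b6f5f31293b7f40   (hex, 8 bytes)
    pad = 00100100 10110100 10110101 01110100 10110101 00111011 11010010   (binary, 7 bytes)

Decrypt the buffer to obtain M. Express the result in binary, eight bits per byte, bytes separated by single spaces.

The 7-byte key repeats, so the effective keystream is 24 b4 b5 74 b5 3b d2 24.
byte 0: 9b xor 24 = bf
byte 1: 6f xor b4 = db
byte 2: 5f xor b5 = ea
byte 3: 31 xor 74 = 45
byte 4: 29 xor b5 = 9c
byte 5: 3b xor 3b = 00
byte 6: 7f xor d2 = ad
byte 7: 40 xor 24 = 64

10111111 11011011 11101010 01000101 10011100 00000000 10101101 01100100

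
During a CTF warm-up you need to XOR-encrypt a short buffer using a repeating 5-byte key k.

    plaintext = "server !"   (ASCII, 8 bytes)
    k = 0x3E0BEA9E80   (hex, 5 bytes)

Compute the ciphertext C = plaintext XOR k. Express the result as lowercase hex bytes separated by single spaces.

The 5-byte key repeats, so the effective keystream is 3e 0b ea 9e 80 3e 0b ea.
byte 0: 01110011 ⊕ 00111110 = 01001101
byte 1: 01100101 ⊕ 00001011 = 01101110
byte 2: 01110010 ⊕ 11101010 = 10011000
byte 3: 01110110 ⊕ 10011110 = 11101000
byte 4: 01100101 ⊕ 10000000 = 11100101
byte 5: 01110010 ⊕ 00111110 = 01001100
byte 6: 00100000 ⊕ 00001011 = 00101011
byte 7: 00100001 ⊕ 11101010 = 11001011

4d 6e 98 e8 e5 4c 2b cb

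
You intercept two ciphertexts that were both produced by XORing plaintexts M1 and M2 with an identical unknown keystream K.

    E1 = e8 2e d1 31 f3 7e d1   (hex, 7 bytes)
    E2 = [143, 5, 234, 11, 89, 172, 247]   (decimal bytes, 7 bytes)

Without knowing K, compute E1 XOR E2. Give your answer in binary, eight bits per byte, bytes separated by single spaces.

01100111 00101011 00111011 00111010 10101010 11010010 00100110

E1 ⊕ E2 = (M1 ⊕ K) ⊕ (M2 ⊕ K) = M1 ⊕ M2 — the shared key cancels under XOR.
byte 0: e8 ⊕ 8f = 67
byte 1: 2e ⊕ 05 = 2b
byte 2: d1 ⊕ ea = 3b
byte 3: 31 ⊕ 0b = 3a
byte 4: f3 ⊕ 59 = aa
byte 5: 7e ⊕ ac = d2
byte 6: d1 ⊕ f7 = 26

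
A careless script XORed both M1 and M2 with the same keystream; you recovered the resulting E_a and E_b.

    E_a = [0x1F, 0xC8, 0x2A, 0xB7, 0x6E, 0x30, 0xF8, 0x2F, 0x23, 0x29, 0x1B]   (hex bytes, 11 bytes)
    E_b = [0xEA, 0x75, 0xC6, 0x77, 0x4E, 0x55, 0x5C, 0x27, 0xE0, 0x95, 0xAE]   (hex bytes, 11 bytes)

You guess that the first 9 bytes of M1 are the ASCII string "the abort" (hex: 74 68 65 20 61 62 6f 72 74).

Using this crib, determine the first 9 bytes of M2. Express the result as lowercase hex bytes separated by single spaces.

81 d5 89 e0 41 07 cb 7a b7

First, E_a ⊕ E_b = (M1 ⊕ K) ⊕ (M2 ⊕ K) = M1 ⊕ M2, so the key drops out. Then M2 = (M1 ⊕ M2) ⊕ M1 over the first 9 bytes.
byte 0: (1f ⊕ ea) ⊕ 74 = f5 ⊕ 74 = 81
byte 1: (c8 ⊕ 75) ⊕ 68 = bd ⊕ 68 = d5
byte 2: (2a ⊕ c6) ⊕ 65 = ec ⊕ 65 = 89
byte 3: (b7 ⊕ 77) ⊕ 20 = c0 ⊕ 20 = e0
byte 4: (6e ⊕ 4e) ⊕ 61 = 20 ⊕ 61 = 41
byte 5: (30 ⊕ 55) ⊕ 62 = 65 ⊕ 62 = 07
byte 6: (f8 ⊕ 5c) ⊕ 6f = a4 ⊕ 6f = cb
byte 7: (2f ⊕ 27) ⊕ 72 = 08 ⊕ 72 = 7a
byte 8: (23 ⊕ e0) ⊕ 74 = c3 ⊕ 74 = b7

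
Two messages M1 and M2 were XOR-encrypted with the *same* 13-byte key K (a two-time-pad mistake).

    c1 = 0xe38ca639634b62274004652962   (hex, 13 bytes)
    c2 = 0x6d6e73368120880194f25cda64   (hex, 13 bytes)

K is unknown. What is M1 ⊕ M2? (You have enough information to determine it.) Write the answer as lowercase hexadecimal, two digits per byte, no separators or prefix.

8ee2d50fe26bea26d4f639f306

c1 ⊕ c2 = (M1 ⊕ K) ⊕ (M2 ⊕ K) = M1 ⊕ M2 — the shared key cancels under XOR.
e3 XOR 6d = 8e
8c XOR 6e = e2
a6 XOR 73 = d5
39 XOR 36 = 0f
63 XOR 81 = e2
4b XOR 20 = 6b
62 XOR 88 = ea
27 XOR 01 = 26
40 XOR 94 = d4
04 XOR f2 = f6
65 XOR 5c = 39
29 XOR da = f3
62 XOR 64 = 06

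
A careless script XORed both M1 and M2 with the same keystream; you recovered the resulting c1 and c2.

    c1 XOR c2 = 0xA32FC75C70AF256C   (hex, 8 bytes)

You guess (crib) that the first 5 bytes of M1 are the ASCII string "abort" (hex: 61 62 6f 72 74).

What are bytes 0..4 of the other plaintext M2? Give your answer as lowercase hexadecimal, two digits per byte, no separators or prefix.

Since c1 ⊕ c2 = M1 ⊕ M2, XORing with the guessed M1 bytes yields the corresponding M2 bytes: M2 = (c1 ⊕ c2) ⊕ M1.
10100011 xor 01100001 = 11000010
00101111 xor 01100010 = 01001101
11000111 xor 01101111 = 10101000
01011100 xor 01110010 = 00101110
01110000 xor 01110100 = 00000100

c24da82e04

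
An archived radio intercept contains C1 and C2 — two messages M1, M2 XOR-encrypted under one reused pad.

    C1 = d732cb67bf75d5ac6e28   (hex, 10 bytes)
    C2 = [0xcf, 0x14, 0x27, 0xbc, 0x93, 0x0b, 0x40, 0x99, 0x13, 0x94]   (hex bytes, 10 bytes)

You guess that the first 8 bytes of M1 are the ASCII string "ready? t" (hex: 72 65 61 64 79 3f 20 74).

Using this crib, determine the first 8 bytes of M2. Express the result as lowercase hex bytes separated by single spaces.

First, C1 ⊕ C2 = (M1 ⊕ K) ⊕ (M2 ⊕ K) = M1 ⊕ M2, so the key drops out. Then M2 = (M1 ⊕ M2) ⊕ M1 over the first 8 bytes.
byte 0: (d7 XOR cf) XOR 72 = 18 XOR 72 = 6a
byte 1: (32 XOR 14) XOR 65 = 26 XOR 65 = 43
byte 2: (cb XOR 27) XOR 61 = ec XOR 61 = 8d
byte 3: (67 XOR bc) XOR 64 = db XOR 64 = bf
byte 4: (bf XOR 93) XOR 79 = 2c XOR 79 = 55
byte 5: (75 XOR 0b) XOR 3f = 7e XOR 3f = 41
byte 6: (d5 XOR 40) XOR 20 = 95 XOR 20 = b5
byte 7: (ac XOR 99) XOR 74 = 35 XOR 74 = 41

6a 43 8d bf 55 41 b5 41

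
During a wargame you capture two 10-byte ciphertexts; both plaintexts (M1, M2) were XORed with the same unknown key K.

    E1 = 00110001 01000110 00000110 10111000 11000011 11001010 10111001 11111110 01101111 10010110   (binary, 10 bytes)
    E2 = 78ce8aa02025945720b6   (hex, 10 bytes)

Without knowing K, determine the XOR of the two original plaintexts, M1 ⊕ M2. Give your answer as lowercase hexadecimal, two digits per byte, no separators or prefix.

E1 ⊕ E2 = (M1 ⊕ K) ⊕ (M2 ⊕ K) = M1 ⊕ M2 — the shared key cancels under XOR.
 49 xor 120 =  73
 70 xor 206 = 136
  6 xor 138 = 140
184 xor 160 =  24
195 xor  32 = 227
202 xor  37 = 239
185 xor 148 =  45
254 xor  87 = 169
111 xor  32 =  79
150 xor 182 =  32

49888c18e3ef2da94f20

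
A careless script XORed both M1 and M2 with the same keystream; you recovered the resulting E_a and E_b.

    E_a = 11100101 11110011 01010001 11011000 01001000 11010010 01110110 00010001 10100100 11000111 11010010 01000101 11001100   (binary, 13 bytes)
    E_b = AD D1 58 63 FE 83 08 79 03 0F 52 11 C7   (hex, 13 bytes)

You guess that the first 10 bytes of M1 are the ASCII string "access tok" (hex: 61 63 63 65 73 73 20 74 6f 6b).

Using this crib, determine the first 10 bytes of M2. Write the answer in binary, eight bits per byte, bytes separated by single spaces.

00101001 01000001 01101010 11011110 11000101 00100010 01011110 00011100 11001000 10100011

First, E_a ⊕ E_b = (M1 ⊕ K) ⊕ (M2 ⊕ K) = M1 ⊕ M2, so the key drops out. Then M2 = (M1 ⊕ M2) ⊕ M1 over the first 10 bytes.
byte 0: (e5 XOR ad) XOR 61 = 48 XOR 61 = 29
byte 1: (f3 XOR d1) XOR 63 = 22 XOR 63 = 41
byte 2: (51 XOR 58) XOR 63 = 09 XOR 63 = 6a
byte 3: (d8 XOR 63) XOR 65 = bb XOR 65 = de
byte 4: (48 XOR fe) XOR 73 = b6 XOR 73 = c5
byte 5: (d2 XOR 83) XOR 73 = 51 XOR 73 = 22
byte 6: (76 XOR 08) XOR 20 = 7e XOR 20 = 5e
byte 7: (11 XOR 79) XOR 74 = 68 XOR 74 = 1c
byte 8: (a4 XOR 03) XOR 6f = a7 XOR 6f = c8
byte 9: (c7 XOR 0f) XOR 6b = c8 XOR 6b = a3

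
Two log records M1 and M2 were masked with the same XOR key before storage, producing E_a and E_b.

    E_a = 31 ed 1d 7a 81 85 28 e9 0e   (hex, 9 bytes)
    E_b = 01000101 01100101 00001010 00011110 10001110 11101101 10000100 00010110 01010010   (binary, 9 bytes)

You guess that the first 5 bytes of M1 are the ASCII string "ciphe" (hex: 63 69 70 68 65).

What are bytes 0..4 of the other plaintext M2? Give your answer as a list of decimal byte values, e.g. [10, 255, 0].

[23, 225, 103, 12, 106]

First, E_a ⊕ E_b = (M1 ⊕ K) ⊕ (M2 ⊕ K) = M1 ⊕ M2, so the key drops out. Then M2 = (M1 ⊕ M2) ⊕ M1 over the first 5 bytes.
byte 0: (31 XOR 45) XOR 63 = 74 XOR 63 = 17
byte 1: (ed XOR 65) XOR 69 = 88 XOR 69 = e1
byte 2: (1d XOR 0a) XOR 70 = 17 XOR 70 = 67
byte 3: (7a XOR 1e) XOR 68 = 64 XOR 68 = 0c
byte 4: (81 XOR 8e) XOR 65 = 0f XOR 65 = 6a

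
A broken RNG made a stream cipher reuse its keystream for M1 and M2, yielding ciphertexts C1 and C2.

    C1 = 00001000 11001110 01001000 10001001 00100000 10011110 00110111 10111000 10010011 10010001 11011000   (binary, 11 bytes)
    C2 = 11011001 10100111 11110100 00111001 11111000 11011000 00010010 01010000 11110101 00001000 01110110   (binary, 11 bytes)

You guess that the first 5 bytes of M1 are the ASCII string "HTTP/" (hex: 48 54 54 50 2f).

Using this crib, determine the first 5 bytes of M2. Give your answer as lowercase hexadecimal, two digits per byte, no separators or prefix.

993de8e0f7

First, C1 ⊕ C2 = (M1 ⊕ K) ⊕ (M2 ⊕ K) = M1 ⊕ M2, so the key drops out. Then M2 = (M1 ⊕ M2) ⊕ M1 over the first 5 bytes.
byte 0: (08 XOR d9) XOR 48 = d1 XOR 48 = 99
byte 1: (ce XOR a7) XOR 54 = 69 XOR 54 = 3d
byte 2: (48 XOR f4) XOR 54 = bc XOR 54 = e8
byte 3: (89 XOR 39) XOR 50 = b0 XOR 50 = e0
byte 4: (20 XOR f8) XOR 2f = d8 XOR 2f = f7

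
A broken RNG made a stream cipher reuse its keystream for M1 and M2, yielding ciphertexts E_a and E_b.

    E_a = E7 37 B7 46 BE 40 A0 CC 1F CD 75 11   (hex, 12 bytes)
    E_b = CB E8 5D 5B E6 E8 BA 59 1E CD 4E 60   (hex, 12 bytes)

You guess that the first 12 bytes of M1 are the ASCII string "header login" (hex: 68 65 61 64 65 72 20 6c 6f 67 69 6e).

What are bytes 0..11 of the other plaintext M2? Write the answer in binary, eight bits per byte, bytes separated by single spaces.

First, E_a ⊕ E_b = (M1 ⊕ K) ⊕ (M2 ⊕ K) = M1 ⊕ M2, so the key drops out. Then M2 = (M1 ⊕ M2) ⊕ M1 over the first 12 bytes.
byte 0: (e7 xor cb) xor 68 = 2c xor 68 = 44
byte 1: (37 xor e8) xor 65 = df xor 65 = ba
byte 2: (b7 xor 5d) xor 61 = ea xor 61 = 8b
byte 3: (46 xor 5b) xor 64 = 1d xor 64 = 79
byte 4: (be xor e6) xor 65 = 58 xor 65 = 3d
byte 5: (40 xor e8) xor 72 = a8 xor 72 = da
byte 6: (a0 xor ba) xor 20 = 1a xor 20 = 3a
byte 7: (cc xor 59) xor 6c = 95 xor 6c = f9
byte 8: (1f xor 1e) xor 6f = 01 xor 6f = 6e
byte 9: (cd xor cd) xor 67 = 00 xor 67 = 67
byte 10: (75 xor 4e) xor 69 = 3b xor 69 = 52
byte 11: (11 xor 60) xor 6e = 71 xor 6e = 1f

01000100 10111010 10001011 01111001 00111101 11011010 00111010 11111001 01101110 01100111 01010010 00011111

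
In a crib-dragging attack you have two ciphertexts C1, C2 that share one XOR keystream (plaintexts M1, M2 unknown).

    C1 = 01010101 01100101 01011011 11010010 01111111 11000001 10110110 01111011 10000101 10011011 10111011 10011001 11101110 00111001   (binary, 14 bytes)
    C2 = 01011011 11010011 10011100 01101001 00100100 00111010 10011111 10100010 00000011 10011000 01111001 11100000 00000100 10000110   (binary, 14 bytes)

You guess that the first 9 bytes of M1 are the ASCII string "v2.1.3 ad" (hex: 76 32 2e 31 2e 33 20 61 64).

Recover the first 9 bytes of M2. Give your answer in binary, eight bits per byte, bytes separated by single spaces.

First, C1 ⊕ C2 = (M1 ⊕ K) ⊕ (M2 ⊕ K) = M1 ⊕ M2, so the key drops out. Then M2 = (M1 ⊕ M2) ⊕ M1 over the first 9 bytes.
byte 0: (55 ^ 5b) ^ 76 = 0e ^ 76 = 78
byte 1: (65 ^ d3) ^ 32 = b6 ^ 32 = 84
byte 2: (5b ^ 9c) ^ 2e = c7 ^ 2e = e9
byte 3: (d2 ^ 69) ^ 31 = bb ^ 31 = 8a
byte 4: (7f ^ 24) ^ 2e = 5b ^ 2e = 75
byte 5: (c1 ^ 3a) ^ 33 = fb ^ 33 = c8
byte 6: (b6 ^ 9f) ^ 20 = 29 ^ 20 = 09
byte 7: (7b ^ a2) ^ 61 = d9 ^ 61 = b8
byte 8: (85 ^ 03) ^ 64 = 86 ^ 64 = e2

01111000 10000100 11101001 10001010 01110101 11001000 00001001 10111000 11100010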